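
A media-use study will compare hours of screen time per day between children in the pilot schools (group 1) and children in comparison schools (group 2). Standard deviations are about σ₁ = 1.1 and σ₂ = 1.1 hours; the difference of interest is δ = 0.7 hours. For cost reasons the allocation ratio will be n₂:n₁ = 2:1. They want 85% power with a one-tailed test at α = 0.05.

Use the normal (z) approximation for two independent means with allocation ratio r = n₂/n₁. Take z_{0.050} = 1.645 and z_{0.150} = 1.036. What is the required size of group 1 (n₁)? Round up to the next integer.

n₁ = (z_α + z_β)² · (σ₁² + σ₂²/r) / δ²
   = (1.645 + 1.036)² · (1.1² + 1.1²/2) / 0.7²
   = 7.1878 · (1.21 + 0.605) / 0.49
   = 7.1878 · 1.815 / 0.49
   = 26.62
Round up → n₁ = 27; n₂ = r·n₁ = 2 × 27 = 54.

n₁ = 27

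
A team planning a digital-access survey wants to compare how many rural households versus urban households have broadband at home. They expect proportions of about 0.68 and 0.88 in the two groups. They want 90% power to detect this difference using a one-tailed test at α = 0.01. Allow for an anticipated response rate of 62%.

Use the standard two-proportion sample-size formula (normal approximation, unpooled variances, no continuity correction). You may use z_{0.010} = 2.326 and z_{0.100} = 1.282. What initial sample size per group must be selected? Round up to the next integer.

n = 170 per group

n = (z_α + z_β)² · [p₁(1−p₁) + p₂(1−p₂)] / (p₁ − p₂)²
  = (2.326 + 1.282)² · (0.68·0.32 + 0.88·0.12) / (-0.20)²
  = (3.608)² · (0.2176 + 0.1056) / 0.0400
  = 13.0177 · 0.3232 / 0.0400
  = 105.18
Adjust for 62% response: 105.18 / 0.62 = 169.65.
Round up → n = 170 per group.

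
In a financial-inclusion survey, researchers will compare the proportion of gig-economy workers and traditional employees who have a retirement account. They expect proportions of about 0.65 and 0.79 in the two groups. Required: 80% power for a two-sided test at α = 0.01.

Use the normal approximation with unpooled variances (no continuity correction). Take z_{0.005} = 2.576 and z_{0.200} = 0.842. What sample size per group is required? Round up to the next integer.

n = 235 per group

n = (z_{α/2} + z_β)² · [p₁(1−p₁) + p₂(1−p₂)] / (p₁ − p₂)²
  = (2.576 + 0.842)² · (0.65·0.35 + 0.79·0.21) / (-0.14)²
  = (3.418)² · (0.2275 + 0.1659) / 0.0196
  = 11.6827 · 0.3934 / 0.0196
  = 234.49
Round up → n = 235 per group.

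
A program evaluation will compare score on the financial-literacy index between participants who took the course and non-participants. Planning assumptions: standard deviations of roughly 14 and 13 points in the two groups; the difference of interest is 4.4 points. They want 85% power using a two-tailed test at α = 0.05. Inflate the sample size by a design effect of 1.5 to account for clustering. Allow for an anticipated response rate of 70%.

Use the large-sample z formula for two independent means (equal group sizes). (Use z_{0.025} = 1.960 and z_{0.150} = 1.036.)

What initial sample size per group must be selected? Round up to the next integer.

n = 363 per group

n = (z_{α/2} + z_β)² · (σ₁² + σ₂²) / δ²
  = (1.960 + 1.036)² · (14² + 13² = 365) / 4.4²
  = 8.9760 · 365 / 19.36
  = 169.23
Design effect: 1.5 × 169.23 = 253.84.
Adjust for 70% response: 253.84 / 0.70 = 362.63.
Round up → n = 363 per group.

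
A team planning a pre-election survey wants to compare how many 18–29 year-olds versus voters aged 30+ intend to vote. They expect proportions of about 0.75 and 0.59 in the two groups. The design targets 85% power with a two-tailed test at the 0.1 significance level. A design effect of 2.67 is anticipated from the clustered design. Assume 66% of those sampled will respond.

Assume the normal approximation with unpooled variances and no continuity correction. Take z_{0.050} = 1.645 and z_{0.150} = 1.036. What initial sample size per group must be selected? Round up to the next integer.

n = 488 per group

n = (z_{α/2} + z_β)² · [p₁(1−p₁) + p₂(1−p₂)] / (p₁ − p₂)²
  = (1.645 + 1.036)² · (0.75·0.25 + 0.59·0.41) / (0.16)²
  = (2.681)² · (0.1875 + 0.2419) / 0.0256
  = 7.1878 · 0.4294 / 0.0256
  = 120.56
Design effect: 2.67 × 120.56 = 321.90.
Adjust for 66% response: 321.90 / 0.66 = 487.73.
Round up → n = 488 per group.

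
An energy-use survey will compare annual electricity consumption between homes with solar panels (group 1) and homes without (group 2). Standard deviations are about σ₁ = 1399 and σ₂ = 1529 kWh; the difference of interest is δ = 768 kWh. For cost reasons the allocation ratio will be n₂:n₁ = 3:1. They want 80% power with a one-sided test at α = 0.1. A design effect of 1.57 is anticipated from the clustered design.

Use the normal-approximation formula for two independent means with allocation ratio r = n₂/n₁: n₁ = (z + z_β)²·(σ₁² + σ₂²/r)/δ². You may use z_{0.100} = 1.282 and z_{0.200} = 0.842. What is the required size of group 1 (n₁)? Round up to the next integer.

n₁ = 33

n₁ = (z_α + z_β)² · (σ₁² + σ₂²/r) / δ²
   = (1.282 + 0.842)² · (1399² + 1529²/3) / 768²
   = 4.5114 · (1957201 + 779280.3) / 589824
   = 4.5114 · 2736481.3 / 589824
   = 20.93
Design effect: 1.57 × 20.93 = 32.86.
Round up → n₁ = 33; n₂ = r·n₁ = 3 × 33 = 99.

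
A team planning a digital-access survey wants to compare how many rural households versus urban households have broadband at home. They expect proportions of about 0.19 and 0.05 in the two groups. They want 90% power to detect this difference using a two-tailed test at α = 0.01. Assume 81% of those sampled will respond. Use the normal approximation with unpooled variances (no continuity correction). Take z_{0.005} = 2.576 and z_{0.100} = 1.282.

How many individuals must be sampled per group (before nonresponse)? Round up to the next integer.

n = (z_{α/2} + z_β)² · [p₁(1−p₁) + p₂(1−p₂)] / (p₁ − p₂)²
  = (2.576 + 1.282)² · (0.19·0.81 + 0.05·0.95) / (0.14)²
  = (3.858)² · (0.1539 + 0.0475) / 0.0196
  = 14.8842 · 0.2014 / 0.0196
  = 152.94
Adjust for 81% response: 152.94 / 0.81 = 188.82.
Round up → n = 189 per group.

n = 189 per group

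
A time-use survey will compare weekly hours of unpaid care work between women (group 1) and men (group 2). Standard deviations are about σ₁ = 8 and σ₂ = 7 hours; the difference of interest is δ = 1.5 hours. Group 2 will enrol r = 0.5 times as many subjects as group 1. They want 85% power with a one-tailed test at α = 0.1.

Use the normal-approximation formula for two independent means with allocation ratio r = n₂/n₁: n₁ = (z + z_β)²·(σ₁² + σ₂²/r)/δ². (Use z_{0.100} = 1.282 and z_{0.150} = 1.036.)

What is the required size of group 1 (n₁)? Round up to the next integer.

n₁ = 387

n₁ = (z_α + z_β)² · (σ₁² + σ₂²/r) / δ²
   = (1.282 + 1.036)² · (8² + 7²/0.5) / 1.5²
   = 5.3731 · (64 + 98) / 2.25
   = 5.3731 · 162 / 2.25
   = 386.86
Round up → n₁ = 387; n₂ = r·n₁ = 0.5 × 387 = 194.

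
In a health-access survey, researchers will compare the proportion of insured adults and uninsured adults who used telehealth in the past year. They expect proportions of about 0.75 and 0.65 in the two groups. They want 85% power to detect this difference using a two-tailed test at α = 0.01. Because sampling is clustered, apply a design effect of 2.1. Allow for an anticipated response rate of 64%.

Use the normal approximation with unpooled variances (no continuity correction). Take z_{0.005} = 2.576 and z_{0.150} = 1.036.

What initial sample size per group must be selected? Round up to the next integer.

n = (z_{α/2} + z_β)² · [p₁(1−p₁) + p₂(1−p₂)] / (p₁ − p₂)²
  = (2.576 + 1.036)² · (0.75·0.25 + 0.65·0.35) / (0.10)²
  = (3.612)² · (0.1875 + 0.2275) / 0.0100
  = 13.0465 · 0.4150 / 0.0100
  = 541.43
Design effect: 2.1 × 541.43 = 1137.01.
Adjust for 64% response: 1137.01 / 0.64 = 1776.57.
Round up → n = 1777 per group.

n = 1777 per group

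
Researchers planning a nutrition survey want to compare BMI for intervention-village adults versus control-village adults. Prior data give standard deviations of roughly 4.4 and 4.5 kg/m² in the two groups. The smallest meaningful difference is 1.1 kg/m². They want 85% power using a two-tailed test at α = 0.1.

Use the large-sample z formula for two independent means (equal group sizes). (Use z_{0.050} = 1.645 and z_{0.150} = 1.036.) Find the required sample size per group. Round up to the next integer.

n = 236 per group

n = (z_{α/2} + z_β)² · (σ₁² + σ₂²) / δ²
  = (1.645 + 1.036)² · (4.4² + 4.5² = 39.61) / 1.1²
  = 7.1878 · 39.61 / 1.21
  = 235.30
Round up → n = 236 per group.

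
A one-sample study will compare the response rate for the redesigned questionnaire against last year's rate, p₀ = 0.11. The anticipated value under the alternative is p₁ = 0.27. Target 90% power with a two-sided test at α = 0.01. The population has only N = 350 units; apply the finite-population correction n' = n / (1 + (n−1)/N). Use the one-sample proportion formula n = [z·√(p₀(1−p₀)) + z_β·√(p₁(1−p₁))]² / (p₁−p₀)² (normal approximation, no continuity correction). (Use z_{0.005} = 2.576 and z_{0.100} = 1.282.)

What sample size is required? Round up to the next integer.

n = 62

n = [z_{α/2}·√(p₀q₀) + z_β·√(p₁q₁)]² / (p₁ − p₀)²
  = [2.576·√(0.11·0.89) + 1.282·√(0.27·0.73)]² / (0.16)²
  = [2.576·0.3129 + 1.282·0.4440]² / 0.0256
  = [1.3752]² / 0.0256
  = 73.87
Finite-population correction (N = 350): 73.87 / (1 + (73.87 − 1)/350) = 61.14.
Round up → n = 62.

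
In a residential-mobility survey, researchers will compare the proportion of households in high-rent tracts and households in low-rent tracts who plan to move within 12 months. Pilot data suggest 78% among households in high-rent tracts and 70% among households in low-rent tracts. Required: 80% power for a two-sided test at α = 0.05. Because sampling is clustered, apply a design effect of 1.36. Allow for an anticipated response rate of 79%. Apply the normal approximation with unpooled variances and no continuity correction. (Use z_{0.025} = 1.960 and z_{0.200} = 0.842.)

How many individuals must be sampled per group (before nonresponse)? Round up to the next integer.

n = (z_{α/2} + z_β)² · [p₁(1−p₁) + p₂(1−p₂)] / (p₁ − p₂)²
  = (1.960 + 0.842)² · (0.78·0.22 + 0.70·0.30) / (0.08)²
  = (2.802)² · (0.1716 + 0.2100) / 0.0064
  = 7.8512 · 0.3816 / 0.0064
  = 468.13
Design effect: 1.36 × 468.13 = 636.65.
Adjust for 79% response: 636.65 / 0.79 = 805.89.
Round up → n = 806 per group.

n = 806 per group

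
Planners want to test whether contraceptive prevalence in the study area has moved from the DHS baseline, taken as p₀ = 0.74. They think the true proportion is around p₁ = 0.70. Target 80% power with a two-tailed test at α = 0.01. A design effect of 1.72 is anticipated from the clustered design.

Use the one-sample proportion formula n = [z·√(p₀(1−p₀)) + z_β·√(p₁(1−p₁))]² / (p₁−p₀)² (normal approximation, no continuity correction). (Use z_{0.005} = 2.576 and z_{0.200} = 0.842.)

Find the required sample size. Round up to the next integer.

n = 2470

n = [z_{α/2}·√(p₀q₀) + z_β·√(p₁q₁)]² / (p₁ − p₀)²
  = [2.576·√(0.74·0.26) + 0.842·√(0.70·0.30)]² / (-0.04)²
  = [2.576·0.4386 + 0.842·0.4583]² / 0.0016
  = [1.5158]² / 0.0016
  = 1435.98
Design effect: 1.72 × 1435.98 = 2469.89.
Round up → n = 2470.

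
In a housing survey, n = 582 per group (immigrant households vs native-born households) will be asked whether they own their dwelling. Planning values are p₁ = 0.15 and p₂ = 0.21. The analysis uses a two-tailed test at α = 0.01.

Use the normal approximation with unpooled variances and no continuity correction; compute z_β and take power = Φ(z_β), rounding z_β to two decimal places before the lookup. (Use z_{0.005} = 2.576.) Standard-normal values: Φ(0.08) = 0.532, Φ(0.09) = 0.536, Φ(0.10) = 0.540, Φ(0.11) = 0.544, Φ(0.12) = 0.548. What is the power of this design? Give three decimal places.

Power ≈ 0.540

z_β = |p₁−p₂|·√(n/[p₁q₁+p₂q₂]) − z_{α/2}
    = 0.06 · √(582/0.2934) − 2.576
    = 0.06 · 44.5381 − 2.576
    = 2.6723 − 2.576 = 0.0963 → 0.10
Power = Φ(0.10) = 0.540.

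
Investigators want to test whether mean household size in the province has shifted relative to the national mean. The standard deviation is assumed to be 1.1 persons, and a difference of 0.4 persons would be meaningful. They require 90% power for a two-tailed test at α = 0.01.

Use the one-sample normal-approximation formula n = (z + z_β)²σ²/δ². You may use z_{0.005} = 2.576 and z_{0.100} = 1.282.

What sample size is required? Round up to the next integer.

n = (z_{α/2} + z_β)² · σ² / δ²
  = (2.576 + 1.282)² · 1.1² / 0.4²
  = 14.8842 · 1.21 / 0.16
  = 112.56
Round up → n = 113.

n = 113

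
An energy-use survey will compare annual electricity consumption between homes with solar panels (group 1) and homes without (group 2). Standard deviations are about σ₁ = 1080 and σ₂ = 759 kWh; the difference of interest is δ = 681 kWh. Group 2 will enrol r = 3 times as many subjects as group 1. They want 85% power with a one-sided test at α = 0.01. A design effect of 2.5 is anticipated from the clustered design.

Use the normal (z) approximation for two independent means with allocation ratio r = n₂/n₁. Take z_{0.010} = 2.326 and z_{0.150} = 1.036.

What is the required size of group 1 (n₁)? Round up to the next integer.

n₁ = (z_α + z_β)² · (σ₁² + σ₂²/r) / δ²
   = (2.326 + 1.036)² · (1080² + 759²/3) / 681²
   = 11.3030 · (1166400 + 192027) / 463761
   = 11.3030 · 1358427 / 463761
   = 33.11
Design effect: 2.5 × 33.11 = 82.77.
Round up → n₁ = 83; n₂ = r·n₁ = 3 × 83 = 249.

n₁ = 83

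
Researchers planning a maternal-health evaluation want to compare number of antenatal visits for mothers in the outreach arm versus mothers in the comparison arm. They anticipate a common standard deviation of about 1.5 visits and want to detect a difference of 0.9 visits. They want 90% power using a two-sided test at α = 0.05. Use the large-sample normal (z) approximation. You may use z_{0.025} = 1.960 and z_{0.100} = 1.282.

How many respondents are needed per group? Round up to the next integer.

n = 59 per group

n = (z_{α/2} + z_β)² · (σ₁² + σ₂²) / δ²
  = (1.960 + 1.282)² · (2·1.5² = 4.5) / 0.9²
  = 10.5106 · 4.5 / 0.81
  = 58.39
Round up → n = 59 per group.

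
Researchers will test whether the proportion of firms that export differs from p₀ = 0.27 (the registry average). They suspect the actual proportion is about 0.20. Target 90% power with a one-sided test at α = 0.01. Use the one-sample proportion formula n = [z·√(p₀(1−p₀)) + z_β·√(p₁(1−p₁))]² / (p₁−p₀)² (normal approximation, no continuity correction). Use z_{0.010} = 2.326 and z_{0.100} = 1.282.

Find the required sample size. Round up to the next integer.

n = [z_α·√(p₀q₀) + z_β·√(p₁q₁)]² / (p₁ − p₀)²
  = [2.326·√(0.27·0.73) + 1.282·√(0.20·0.80)]² / (-0.07)²
  = [2.326·0.4440 + 1.282·0.4000]² / 0.0049
  = [1.5454]² / 0.0049
  = 487.43
Round up → n = 488.

n = 488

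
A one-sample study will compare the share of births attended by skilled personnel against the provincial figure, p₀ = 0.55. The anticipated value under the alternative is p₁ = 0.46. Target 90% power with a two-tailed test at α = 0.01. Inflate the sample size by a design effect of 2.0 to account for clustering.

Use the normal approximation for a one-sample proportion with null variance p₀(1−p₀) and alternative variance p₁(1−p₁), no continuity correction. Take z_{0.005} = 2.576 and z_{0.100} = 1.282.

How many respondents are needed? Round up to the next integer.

n = 911

n = [z_{α/2}·√(p₀q₀) + z_β·√(p₁q₁)]² / (p₁ − p₀)²
  = [2.576·√(0.55·0.45) + 1.282·√(0.46·0.54)]² / (-0.09)²
  = [2.576·0.4975 + 1.282·0.4984]² / 0.0081
  = [1.9205]² / 0.0081
  = 455.34
Design effect: 2.0 × 455.34 = 910.69.
Round up → n = 911.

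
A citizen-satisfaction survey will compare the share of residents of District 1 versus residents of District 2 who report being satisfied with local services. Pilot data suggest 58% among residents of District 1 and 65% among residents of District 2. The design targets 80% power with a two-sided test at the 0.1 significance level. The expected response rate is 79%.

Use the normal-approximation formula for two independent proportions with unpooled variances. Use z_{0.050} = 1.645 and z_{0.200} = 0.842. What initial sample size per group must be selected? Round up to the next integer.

n = (z_{α/2} + z_β)² · [p₁(1−p₁) + p₂(1−p₂)] / (p₁ − p₂)²
  = (1.645 + 0.842)² · (0.58·0.42 + 0.65·0.35) / (-0.07)²
  = (2.487)² · (0.2436 + 0.2275) / 0.0049
  = 6.1852 · 0.4711 / 0.0049
  = 594.66
Adjust for 79% response: 594.66 / 0.79 = 752.73.
Round up → n = 753 per group.

n = 753 per group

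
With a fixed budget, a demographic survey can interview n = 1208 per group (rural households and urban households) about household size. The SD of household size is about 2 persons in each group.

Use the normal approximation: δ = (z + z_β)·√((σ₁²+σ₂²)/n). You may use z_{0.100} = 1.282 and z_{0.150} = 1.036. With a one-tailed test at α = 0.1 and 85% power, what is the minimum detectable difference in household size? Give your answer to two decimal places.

δ = (z_α + z_β) · √((σ₁²+σ₂²)/n)
  = (1.282 + 1.036) · √(8/1208)
  = 2.318 · √0.00662
  = 2.318 · 0.0814
  = 0.1886

Minimum detectable difference ≈ 0.19 persons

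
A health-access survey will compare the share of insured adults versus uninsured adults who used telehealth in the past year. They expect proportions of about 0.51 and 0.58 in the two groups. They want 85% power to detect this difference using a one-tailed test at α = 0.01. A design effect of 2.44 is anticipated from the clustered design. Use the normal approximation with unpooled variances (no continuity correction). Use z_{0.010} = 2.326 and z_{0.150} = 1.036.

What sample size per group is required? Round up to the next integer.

n = (z_α + z_β)² · [p₁(1−p₁) + p₂(1−p₂)] / (p₁ − p₂)²
  = (2.326 + 1.036)² · (0.51·0.49 + 0.58·0.42) / (-0.07)²
  = (3.362)² · (0.2499 + 0.2436) / 0.0049
  = 11.3030 · 0.4935 / 0.0049
  = 1138.38
Design effect: 2.44 × 1138.38 = 2777.64.
Round up → n = 2778 per group.

n = 2778 per group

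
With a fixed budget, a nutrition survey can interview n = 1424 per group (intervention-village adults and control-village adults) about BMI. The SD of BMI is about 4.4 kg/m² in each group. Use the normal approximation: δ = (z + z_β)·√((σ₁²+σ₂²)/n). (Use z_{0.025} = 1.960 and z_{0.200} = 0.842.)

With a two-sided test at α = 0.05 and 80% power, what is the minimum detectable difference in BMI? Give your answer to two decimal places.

Minimum detectable difference ≈ 0.46 kg/m²

δ = (z_{α/2} + z_β) · √((σ₁²+σ₂²)/n)
  = (1.960 + 0.842) · √(38.72/1424)
  = 2.802 · √0.02719
  = 2.802 · 0.1649
  = 0.4620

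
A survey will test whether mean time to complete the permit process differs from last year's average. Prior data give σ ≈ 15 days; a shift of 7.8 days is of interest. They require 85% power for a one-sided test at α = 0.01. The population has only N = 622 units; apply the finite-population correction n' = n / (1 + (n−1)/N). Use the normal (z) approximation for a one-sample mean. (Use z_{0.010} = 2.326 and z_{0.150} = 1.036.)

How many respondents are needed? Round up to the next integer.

n = (z_α + z_β)² · σ² / δ²
  = (2.326 + 1.036)² · 15² / 7.8²
  = 11.3030 · 225 / 60.84
  = 41.80
Finite-population correction (N = 622): 41.80 / (1 + (41.80 − 1)/622) = 39.23.
Round up → n = 40.

n = 40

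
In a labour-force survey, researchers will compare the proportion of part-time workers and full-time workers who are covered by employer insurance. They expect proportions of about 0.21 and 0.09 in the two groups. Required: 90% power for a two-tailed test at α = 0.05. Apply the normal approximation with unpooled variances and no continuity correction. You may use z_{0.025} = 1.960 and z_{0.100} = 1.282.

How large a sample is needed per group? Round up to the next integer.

n = (z_{α/2} + z_β)² · [p₁(1−p₁) + p₂(1−p₂)] / (p₁ − p₂)²
  = (1.960 + 1.282)² · (0.21·0.79 + 0.09·0.91) / (0.12)²
  = (3.242)² · (0.1659 + 0.0819) / 0.0144
  = 10.5106 · 0.2478 / 0.0144
  = 180.87
Round up → n = 181 per group.

n = 181 per group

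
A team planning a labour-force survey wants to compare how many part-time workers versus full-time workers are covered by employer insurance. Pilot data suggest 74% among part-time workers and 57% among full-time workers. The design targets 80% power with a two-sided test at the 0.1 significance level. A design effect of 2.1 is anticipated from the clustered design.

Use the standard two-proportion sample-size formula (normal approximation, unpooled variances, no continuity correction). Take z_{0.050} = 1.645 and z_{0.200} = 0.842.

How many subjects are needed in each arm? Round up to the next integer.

n = (z_{α/2} + z_β)² · [p₁(1−p₁) + p₂(1−p₂)] / (p₁ − p₂)²
  = (1.645 + 0.842)² · (0.74·0.26 + 0.57·0.43) / (0.17)²
  = (2.487)² · (0.1924 + 0.2451) / 0.0289
  = 6.1852 · 0.4375 / 0.0289
  = 93.63
Design effect: 2.1 × 93.63 = 196.63.
Round up → n = 197 per group.

n = 197 per group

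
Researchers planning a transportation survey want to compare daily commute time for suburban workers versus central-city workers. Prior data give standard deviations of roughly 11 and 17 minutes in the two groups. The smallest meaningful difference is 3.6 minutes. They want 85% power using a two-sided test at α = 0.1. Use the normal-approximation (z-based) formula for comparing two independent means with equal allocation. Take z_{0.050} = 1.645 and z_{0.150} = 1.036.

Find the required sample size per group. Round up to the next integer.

n = 228 per group

n = (z_{α/2} + z_β)² · (σ₁² + σ₂²) / δ²
  = (1.645 + 1.036)² · (11² + 17² = 410) / 3.6²
  = 7.1878 · 410 / 12.96
  = 227.39
Round up → n = 228 per group.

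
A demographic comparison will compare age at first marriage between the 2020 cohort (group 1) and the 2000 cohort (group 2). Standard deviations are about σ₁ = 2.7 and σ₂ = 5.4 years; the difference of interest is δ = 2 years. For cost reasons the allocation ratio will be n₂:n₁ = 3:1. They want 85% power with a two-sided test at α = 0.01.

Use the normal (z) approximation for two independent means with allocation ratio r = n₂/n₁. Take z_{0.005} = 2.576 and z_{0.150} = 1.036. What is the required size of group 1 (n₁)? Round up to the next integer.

n₁ = 56

n₁ = (z_{α/2} + z_β)² · (σ₁² + σ₂²/r) / δ²
   = (2.576 + 1.036)² · (2.7² + 5.4²/3) / 2²
   = 13.0465 · (7.29 + 9.72) / 4
   = 13.0465 · 17.01 / 4
   = 55.48
Round up → n₁ = 56; n₂ = r·n₁ = 3 × 56 = 168.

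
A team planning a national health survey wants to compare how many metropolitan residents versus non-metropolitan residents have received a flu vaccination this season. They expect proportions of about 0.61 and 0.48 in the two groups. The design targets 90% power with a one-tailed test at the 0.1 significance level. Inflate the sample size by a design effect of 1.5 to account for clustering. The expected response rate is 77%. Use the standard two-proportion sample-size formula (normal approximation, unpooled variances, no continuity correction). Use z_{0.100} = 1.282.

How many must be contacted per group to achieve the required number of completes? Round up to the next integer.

n = 370 per group

n = (z_α + z_β)² · [p₁(1−p₁) + p₂(1−p₂)] / (p₁ − p₂)²
  = (1.282 + 1.282)² · (0.61·0.39 + 0.48·0.52) / (0.13)²
  = (2.564)² · (0.2379 + 0.2496) / 0.0169
  = 6.5741 · 0.4875 / 0.0169
  = 189.64
Design effect: 1.5 × 189.64 = 284.46.
Adjust for 77% response: 284.46 / 0.77 = 369.42.
Round up → n = 370 per group.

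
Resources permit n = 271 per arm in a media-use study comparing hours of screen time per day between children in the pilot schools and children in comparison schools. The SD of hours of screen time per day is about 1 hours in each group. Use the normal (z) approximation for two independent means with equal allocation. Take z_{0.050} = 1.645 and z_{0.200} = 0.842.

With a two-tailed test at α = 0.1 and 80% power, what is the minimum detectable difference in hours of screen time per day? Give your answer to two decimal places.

δ = (z_{α/2} + z_β) · √((σ₁²+σ₂²)/n)
  = (1.645 + 0.842) · √(2/271)
  = 2.487 · √0.00738
  = 2.487 · 0.0859
  = 0.2137

Minimum detectable difference ≈ 0.21 hours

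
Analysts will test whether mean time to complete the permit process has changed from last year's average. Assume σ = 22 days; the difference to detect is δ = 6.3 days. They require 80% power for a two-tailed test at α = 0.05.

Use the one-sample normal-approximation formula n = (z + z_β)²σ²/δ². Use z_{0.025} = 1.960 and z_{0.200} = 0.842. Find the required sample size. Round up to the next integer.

n = (z_{α/2} + z_β)² · σ² / δ²
  = (1.960 + 0.842)² · 22² / 6.3²
  = 7.8512 · 484 / 39.69
  = 95.74
Round up → n = 96.

n = 96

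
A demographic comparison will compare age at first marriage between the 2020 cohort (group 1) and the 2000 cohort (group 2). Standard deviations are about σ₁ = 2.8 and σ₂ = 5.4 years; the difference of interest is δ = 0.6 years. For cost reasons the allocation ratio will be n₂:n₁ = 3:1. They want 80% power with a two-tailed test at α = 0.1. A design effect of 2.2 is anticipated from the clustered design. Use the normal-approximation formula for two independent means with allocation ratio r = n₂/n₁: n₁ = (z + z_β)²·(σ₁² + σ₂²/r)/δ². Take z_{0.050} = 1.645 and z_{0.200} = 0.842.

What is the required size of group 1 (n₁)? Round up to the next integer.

n₁ = (z_{α/2} + z_β)² · (σ₁² + σ₂²/r) / δ²
   = (1.645 + 0.842)² · (2.8² + 5.4²/3) / 0.6²
   = 6.1852 · (7.84 + 9.72) / 0.36
   = 6.1852 · 17.56 / 0.36
   = 301.70
Design effect: 2.2 × 301.70 = 663.74.
Round up → n₁ = 664; n₂ = r·n₁ = 3 × 664 = 1992.

n₁ = 664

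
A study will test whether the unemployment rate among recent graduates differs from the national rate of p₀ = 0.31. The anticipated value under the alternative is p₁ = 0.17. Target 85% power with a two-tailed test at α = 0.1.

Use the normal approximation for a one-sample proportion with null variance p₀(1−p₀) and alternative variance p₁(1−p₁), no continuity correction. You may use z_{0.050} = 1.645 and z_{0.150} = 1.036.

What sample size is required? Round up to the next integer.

n = 68

n = [z_{α/2}·√(p₀q₀) + z_β·√(p₁q₁)]² / (p₁ − p₀)²
  = [1.645·√(0.31·0.69) + 1.036·√(0.17·0.83)]² / (-0.14)²
  = [1.645·0.4625 + 1.036·0.3756]² / 0.0196
  = [1.1500]² / 0.0196
  = 67.47
Round up → n = 68.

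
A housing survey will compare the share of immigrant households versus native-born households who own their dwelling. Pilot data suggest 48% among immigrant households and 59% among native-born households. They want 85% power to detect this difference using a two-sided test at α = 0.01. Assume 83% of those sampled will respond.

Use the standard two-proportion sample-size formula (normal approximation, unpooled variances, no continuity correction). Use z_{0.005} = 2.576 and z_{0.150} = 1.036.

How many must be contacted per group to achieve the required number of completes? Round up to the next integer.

n = 639 per group

n = (z_{α/2} + z_β)² · [p₁(1−p₁) + p₂(1−p₂)] / (p₁ − p₂)²
  = (2.576 + 1.036)² · (0.48·0.52 + 0.59·0.41) / (-0.11)²
  = (3.612)² · (0.2496 + 0.2419) / 0.0121
  = 13.0465 · 0.4915 / 0.0121
  = 529.95
Adjust for 83% response: 529.95 / 0.83 = 638.49.
Round up → n = 639 per group.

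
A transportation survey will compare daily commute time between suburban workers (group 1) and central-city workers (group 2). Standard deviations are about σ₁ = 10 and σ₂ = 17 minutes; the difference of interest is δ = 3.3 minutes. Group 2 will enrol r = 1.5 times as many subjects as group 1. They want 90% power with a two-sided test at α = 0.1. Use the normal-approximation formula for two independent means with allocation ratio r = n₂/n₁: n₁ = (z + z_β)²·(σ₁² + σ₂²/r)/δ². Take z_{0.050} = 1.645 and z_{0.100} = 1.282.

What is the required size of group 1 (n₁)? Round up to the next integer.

n₁ = (z_{α/2} + z_β)² · (σ₁² + σ₂²/r) / δ²
   = (1.645 + 1.282)² · (10² + 17²/1.5) / 3.3²
   = 8.5673 · (100 + 192.6667) / 10.89
   = 8.5673 · 292.6667 / 10.89
   = 230.25
Round up → n₁ = 231; n₂ = r·n₁ = 1.5 × 231 = 347.

n₁ = 231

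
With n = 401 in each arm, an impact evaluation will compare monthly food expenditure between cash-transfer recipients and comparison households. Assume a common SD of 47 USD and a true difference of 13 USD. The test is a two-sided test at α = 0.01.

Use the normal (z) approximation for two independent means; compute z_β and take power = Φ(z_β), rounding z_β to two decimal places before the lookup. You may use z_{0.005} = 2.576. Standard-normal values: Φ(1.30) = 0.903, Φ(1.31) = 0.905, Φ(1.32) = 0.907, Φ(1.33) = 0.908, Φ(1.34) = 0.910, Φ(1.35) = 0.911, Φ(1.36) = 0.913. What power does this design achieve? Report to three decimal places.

Power ≈ 0.910

z_β = δ·√(n/(σ₁²+σ₂²)) − z_{α/2}
    = 13 · √(401/4418) − 2.576
    = 13 · 0.30127 − 2.576
    = 3.9165 − 2.576 = 1.3405 → 1.34
Power = Φ(1.34) = 0.910.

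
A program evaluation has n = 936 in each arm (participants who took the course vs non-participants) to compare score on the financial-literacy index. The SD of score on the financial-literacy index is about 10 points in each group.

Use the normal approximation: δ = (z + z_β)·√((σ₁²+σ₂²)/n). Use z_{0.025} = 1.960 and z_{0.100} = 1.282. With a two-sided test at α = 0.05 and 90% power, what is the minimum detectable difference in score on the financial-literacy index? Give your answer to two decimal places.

Minimum detectable difference ≈ 1.50 points

δ = (z_{α/2} + z_β) · √((σ₁²+σ₂²)/n)
  = (1.960 + 1.282) · √(200/936)
  = 3.242 · √0.21368
  = 3.242 · 0.4623
  = 1.4986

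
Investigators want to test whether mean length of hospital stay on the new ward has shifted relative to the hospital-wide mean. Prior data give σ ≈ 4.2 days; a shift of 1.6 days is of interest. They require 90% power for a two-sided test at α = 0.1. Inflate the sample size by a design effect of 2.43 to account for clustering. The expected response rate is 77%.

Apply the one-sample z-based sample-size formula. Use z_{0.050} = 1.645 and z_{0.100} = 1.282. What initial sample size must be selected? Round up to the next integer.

n = 187

n = (z_{α/2} + z_β)² · σ² / δ²
  = (1.645 + 1.282)² · 4.2² / 1.6²
  = 8.5673 · 17.64 / 2.56
  = 59.03
Design effect: 2.43 × 59.03 = 143.45.
Adjust for 77% response: 143.45 / 0.77 = 186.30.
Round up → n = 187.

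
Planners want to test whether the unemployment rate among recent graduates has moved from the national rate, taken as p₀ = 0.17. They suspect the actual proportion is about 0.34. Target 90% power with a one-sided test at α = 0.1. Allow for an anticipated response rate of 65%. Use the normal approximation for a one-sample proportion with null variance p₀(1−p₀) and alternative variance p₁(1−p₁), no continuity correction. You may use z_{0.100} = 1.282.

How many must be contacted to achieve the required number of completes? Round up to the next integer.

n = 64

n = [z_α·√(p₀q₀) + z_β·√(p₁q₁)]² / (p₁ − p₀)²
  = [1.282·√(0.17·0.83) + 1.282·√(0.34·0.66)]² / (0.17)²
  = [1.282·0.3756 + 1.282·0.4737]² / 0.0289
  = [1.0889]² / 0.0289
  = 41.02
Adjust for 65% response: 41.02 / 0.65 = 63.11.
Round up → n = 64.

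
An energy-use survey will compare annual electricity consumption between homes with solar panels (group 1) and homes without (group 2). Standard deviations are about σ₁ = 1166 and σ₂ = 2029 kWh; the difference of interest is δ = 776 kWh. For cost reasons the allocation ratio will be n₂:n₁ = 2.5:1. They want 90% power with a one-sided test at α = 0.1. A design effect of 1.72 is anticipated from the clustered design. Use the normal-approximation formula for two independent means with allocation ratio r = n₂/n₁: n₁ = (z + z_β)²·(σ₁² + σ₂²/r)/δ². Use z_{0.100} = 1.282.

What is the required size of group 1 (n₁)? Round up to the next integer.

n₁ = (z_α + z_β)² · (σ₁² + σ₂²/r) / δ²
   = (1.282 + 1.282)² · (1166² + 2029²/2.5) / 776²
   = 6.5741 · (1359556 + 1646736.4) / 602176
   = 6.5741 · 3006292.4 / 602176
   = 32.82
Design effect: 1.72 × 32.82 = 56.45.
Round up → n₁ = 57; n₂ = r·n₁ = 2.5 × 57 = 143.

n₁ = 57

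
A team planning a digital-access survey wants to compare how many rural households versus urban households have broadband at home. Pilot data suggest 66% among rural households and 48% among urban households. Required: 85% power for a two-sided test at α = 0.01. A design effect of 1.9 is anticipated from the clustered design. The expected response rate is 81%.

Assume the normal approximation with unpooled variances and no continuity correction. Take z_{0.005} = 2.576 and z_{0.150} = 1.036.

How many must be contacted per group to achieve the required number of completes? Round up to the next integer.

n = 448 per group

n = (z_{α/2} + z_β)² · [p₁(1−p₁) + p₂(1−p₂)] / (p₁ − p₂)²
  = (2.576 + 1.036)² · (0.66·0.34 + 0.48·0.52) / (0.18)²
  = (3.612)² · (0.2244 + 0.2496) / 0.0324
  = 13.0465 · 0.4740 / 0.0324
  = 190.87
Design effect: 1.9 × 190.87 = 362.65.
Adjust for 81% response: 362.65 / 0.81 = 447.71.
Round up → n = 448 per group.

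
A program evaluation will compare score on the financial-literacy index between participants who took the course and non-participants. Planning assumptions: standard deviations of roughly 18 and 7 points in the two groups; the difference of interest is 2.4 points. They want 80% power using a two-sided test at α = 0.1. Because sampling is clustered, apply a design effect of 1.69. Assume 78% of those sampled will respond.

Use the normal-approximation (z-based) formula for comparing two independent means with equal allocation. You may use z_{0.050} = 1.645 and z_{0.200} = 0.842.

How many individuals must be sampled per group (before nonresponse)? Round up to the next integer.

n = (z_{α/2} + z_β)² · (σ₁² + σ₂²) / δ²
  = (1.645 + 0.842)² · (18² + 7² = 373) / 2.4²
  = 6.1852 · 373 / 5.76
  = 400.53
Design effect: 1.69 × 400.53 = 676.90.
Adjust for 78% response: 676.90 / 0.78 = 867.82.
Round up → n = 868 per group.

n = 868 per group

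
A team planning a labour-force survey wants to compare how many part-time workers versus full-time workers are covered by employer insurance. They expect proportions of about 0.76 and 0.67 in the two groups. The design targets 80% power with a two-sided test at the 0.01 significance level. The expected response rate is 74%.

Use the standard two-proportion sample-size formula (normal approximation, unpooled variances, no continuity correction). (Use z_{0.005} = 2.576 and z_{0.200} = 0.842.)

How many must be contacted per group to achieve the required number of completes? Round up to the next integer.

n = (z_{α/2} + z_β)² · [p₁(1−p₁) + p₂(1−p₂)] / (p₁ − p₂)²
  = (2.576 + 0.842)² · (0.76·0.24 + 0.67·0.33) / (0.09)²
  = (3.418)² · (0.1824 + 0.2211) / 0.0081
  = 11.6827 · 0.4035 / 0.0081
  = 581.97
Adjust for 74% response: 581.97 / 0.74 = 786.45.
Round up → n = 787 per group.

n = 787 per group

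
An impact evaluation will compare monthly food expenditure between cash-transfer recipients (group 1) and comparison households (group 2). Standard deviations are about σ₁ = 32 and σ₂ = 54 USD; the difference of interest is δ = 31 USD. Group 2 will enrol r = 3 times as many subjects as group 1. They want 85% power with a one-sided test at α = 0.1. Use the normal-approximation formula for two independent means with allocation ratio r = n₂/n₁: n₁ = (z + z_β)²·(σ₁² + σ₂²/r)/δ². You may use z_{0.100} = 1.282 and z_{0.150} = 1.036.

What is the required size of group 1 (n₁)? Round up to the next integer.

n₁ = (z_α + z_β)² · (σ₁² + σ₂²/r) / δ²
   = (1.282 + 1.036)² · (32² + 54²/3) / 31²
   = 5.3731 · (1024 + 972) / 961
   = 5.3731 · 1996 / 961
   = 11.16
Round up → n₁ = 12; n₂ = r·n₁ = 3 × 12 = 36.

n₁ = 12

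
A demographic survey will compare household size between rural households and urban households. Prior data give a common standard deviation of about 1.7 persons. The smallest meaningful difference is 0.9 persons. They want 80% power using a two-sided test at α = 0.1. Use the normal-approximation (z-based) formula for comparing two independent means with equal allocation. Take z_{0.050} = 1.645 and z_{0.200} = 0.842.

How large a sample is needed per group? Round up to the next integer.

n = 45 per group

n = (z_{α/2} + z_β)² · (σ₁² + σ₂²) / δ²
  = (1.645 + 0.842)² · (2·1.7² = 5.78) / 0.9²
  = 6.1852 · 5.78 / 0.81
  = 44.14
Round up → n = 45 per group.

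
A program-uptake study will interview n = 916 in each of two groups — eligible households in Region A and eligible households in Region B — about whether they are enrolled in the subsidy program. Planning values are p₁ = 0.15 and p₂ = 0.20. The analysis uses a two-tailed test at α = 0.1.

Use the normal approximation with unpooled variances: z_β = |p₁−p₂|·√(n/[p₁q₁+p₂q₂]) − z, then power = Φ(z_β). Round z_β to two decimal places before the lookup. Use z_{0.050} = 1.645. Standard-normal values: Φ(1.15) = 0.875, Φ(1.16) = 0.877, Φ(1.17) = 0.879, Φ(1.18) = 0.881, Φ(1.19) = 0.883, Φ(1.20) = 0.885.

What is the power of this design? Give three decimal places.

z_β = |p₁−p₂|·√(n/[p₁q₁+p₂q₂]) − z_{α/2}
    = 0.05 · √(916/0.2875) − 1.645
    = 0.05 · 56.4454 − 1.645
    = 2.8223 − 1.645 = 1.1773 → 1.18
Power = Φ(1.18) = 0.881.

Power ≈ 0.881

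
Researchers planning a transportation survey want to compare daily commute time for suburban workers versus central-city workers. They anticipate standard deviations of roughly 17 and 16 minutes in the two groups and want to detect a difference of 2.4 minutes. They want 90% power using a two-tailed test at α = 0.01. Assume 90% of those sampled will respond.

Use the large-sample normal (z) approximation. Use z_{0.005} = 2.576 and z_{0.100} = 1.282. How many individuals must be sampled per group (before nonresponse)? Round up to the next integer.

n = 1565 per group

n = (z_{α/2} + z_β)² · (σ₁² + σ₂²) / δ²
  = (2.576 + 1.282)² · (17² + 16² = 545) / 2.4²
  = 14.8842 · 545 / 5.76
  = 1408.31
Adjust for 90% response: 1408.31 / 0.90 = 1564.79.
Round up → n = 1565 per group.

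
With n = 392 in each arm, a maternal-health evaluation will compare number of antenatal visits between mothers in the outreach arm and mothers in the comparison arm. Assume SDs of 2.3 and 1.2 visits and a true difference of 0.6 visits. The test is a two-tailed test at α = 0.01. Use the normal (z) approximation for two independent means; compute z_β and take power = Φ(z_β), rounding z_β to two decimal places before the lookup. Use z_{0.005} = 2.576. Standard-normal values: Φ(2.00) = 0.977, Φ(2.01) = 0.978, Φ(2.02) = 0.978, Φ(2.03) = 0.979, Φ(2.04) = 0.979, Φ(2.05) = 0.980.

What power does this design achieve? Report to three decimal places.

Power ≈ 0.977

z_β = δ·√(n/(σ₁²+σ₂²)) − z_{α/2}
    = 0.6 · √(392/6.73) − 2.576
    = 0.6 · 7.63195 − 2.576
    = 4.5792 − 2.576 = 2.0032 → 2.00
Power = Φ(2.00) = 0.977.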